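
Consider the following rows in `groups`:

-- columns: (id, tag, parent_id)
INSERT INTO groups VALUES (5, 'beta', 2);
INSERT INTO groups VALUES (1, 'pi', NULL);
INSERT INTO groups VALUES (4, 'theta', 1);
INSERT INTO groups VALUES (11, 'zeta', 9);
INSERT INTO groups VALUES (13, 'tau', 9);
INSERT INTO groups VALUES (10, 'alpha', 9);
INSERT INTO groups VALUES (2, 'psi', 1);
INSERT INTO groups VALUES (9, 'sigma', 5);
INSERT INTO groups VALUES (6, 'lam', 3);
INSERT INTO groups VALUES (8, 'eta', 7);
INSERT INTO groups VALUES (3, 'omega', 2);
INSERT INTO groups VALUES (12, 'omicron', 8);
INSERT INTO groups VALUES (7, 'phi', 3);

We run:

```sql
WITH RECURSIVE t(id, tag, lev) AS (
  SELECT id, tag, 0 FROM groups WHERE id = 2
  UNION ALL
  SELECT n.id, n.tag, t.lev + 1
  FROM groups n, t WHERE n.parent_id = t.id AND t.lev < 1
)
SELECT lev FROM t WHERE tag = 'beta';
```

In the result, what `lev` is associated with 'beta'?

Base: id=2 (psi) at lev 0.
Iteration 1: rows with parent_id in {2} -> omega (id 3, lev 1), beta (id 5, lev 1).
Iteration 2: lev < 1 fails for all current rows; recursion stops.

1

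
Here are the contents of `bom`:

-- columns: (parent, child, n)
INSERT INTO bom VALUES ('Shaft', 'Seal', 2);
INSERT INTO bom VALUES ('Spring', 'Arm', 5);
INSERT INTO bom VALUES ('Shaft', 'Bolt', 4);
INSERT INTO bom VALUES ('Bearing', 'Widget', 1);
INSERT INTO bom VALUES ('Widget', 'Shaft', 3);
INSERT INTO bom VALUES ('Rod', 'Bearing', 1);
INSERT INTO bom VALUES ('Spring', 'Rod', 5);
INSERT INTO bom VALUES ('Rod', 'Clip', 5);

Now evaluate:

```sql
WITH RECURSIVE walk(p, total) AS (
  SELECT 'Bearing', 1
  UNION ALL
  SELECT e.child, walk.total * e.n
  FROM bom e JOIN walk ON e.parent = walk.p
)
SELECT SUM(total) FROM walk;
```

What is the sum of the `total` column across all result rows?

Base: (Bearing, total=1).
Iteration 1: components of {Bearing} -> Widget = 1*1 = 1.
Iteration 2: components of {Widget} -> Shaft = 1*3 = 3.
Iteration 3: components of {Shaft} -> Bolt = 3*4 = 12, Seal = 3*2 = 6.
Iteration 4: no further components; recursion stops.
SUM(total) = 1 + 1 + 3 + 12 + 6 = 23.

23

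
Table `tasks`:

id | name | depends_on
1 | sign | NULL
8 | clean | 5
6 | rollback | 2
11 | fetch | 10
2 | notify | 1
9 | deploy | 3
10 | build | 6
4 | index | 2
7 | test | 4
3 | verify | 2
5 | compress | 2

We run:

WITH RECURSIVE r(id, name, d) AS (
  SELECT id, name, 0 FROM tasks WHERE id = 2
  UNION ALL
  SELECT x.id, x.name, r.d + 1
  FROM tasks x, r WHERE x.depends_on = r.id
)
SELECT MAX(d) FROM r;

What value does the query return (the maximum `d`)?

Base: id=2 (notify) at d 0.
Iteration 1: rows with depends_on in {2} -> verify (id 3, d 1), index (id 4, d 1), compress (id 5, d 1), rollback (id 6, d 1).
Iteration 2: rows with depends_on in {3,4,5,6} -> test (id 7, d 2), clean (id 8, d 2), deploy (id 9, d 2), build (id 10, d 2).
Iteration 3: rows with depends_on in {7,8,9,10} -> fetch (id 11, d 3).
Iteration 4: no rows with depends_on in {11}; recursion stops.
d values: 0, 1, 1, 1, 1, 2, 2, 2, 2, 3; the maximum is 3.

3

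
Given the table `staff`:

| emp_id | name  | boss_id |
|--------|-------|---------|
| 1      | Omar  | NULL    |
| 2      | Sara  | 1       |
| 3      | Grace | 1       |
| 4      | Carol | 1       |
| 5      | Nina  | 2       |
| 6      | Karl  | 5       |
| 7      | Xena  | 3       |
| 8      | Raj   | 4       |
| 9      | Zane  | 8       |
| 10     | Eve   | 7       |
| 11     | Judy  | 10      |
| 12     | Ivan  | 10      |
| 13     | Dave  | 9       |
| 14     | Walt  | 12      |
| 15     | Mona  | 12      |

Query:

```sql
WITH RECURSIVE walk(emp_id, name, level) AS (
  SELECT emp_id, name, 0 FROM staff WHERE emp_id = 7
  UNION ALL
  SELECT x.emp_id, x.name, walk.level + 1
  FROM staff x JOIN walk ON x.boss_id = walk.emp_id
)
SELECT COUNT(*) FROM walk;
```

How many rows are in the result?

6

Base: emp_id=7 (Xena) at level 0.
Iteration 1: rows with boss_id in {7} -> Eve (id 10, level 1).
Iteration 2: rows with boss_id in {10} -> Judy (id 11, level 2), Ivan (id 12, level 2).
Iteration 3: rows with boss_id in {11,12} -> Walt (id 14, level 3), Mona (id 15, level 3).
Iteration 4: no rows with boss_id in {14,15}; recursion stops.
Total rows emitted: 6.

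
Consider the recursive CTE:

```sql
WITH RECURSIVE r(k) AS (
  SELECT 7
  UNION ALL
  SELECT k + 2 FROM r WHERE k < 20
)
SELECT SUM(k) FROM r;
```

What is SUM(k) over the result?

Base: k=7.
Iteration 1: 7 < 20 holds -> k = 7 + 2 = 9.
Iteration 2: 9 < 20 holds -> k = 9 + 2 = 11.
Iteration 3: 11 < 20 holds -> k = 11 + 2 = 13.
Iteration 4: 13 < 20 holds -> k = 13 + 2 = 15.
Iteration 5: 15 < 20 holds -> k = 15 + 2 = 17.
Iteration 6: 17 < 20 holds -> k = 17 + 2 = 19.
Iteration 7: 19 < 20 holds -> k = 19 + 2 = 21.
Iteration 8: 21 < 20 fails; recursion stops.
SUM(k) = 7 + 9 + 11 + 13 + 15 + 17 + 19 + 21 = 112.

112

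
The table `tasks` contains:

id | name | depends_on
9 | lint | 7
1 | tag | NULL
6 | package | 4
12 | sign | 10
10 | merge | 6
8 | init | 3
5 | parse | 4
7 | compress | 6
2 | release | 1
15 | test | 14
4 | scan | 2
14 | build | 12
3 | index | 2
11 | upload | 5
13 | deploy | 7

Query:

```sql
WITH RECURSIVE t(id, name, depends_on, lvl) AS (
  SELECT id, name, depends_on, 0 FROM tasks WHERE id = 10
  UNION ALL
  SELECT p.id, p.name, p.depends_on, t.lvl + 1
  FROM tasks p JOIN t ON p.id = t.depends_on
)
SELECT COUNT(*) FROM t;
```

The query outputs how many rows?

Base: id=10 (merge), depends_on=6, lvl 0.
Iteration 1: join on id=6 -> package (id 6, depends_on=4, lvl 1).
Iteration 2: join on id=4 -> scan (id 4, depends_on=2, lvl 2).
Iteration 3: join on id=2 -> release (id 2, depends_on=1, lvl 3).
Iteration 4: join on id=1 -> tag (id 1, depends_on=NULL, lvl 4).
Iteration 5: depends_on is NULL; no match; recursion stops.
Total rows emitted: 5.

5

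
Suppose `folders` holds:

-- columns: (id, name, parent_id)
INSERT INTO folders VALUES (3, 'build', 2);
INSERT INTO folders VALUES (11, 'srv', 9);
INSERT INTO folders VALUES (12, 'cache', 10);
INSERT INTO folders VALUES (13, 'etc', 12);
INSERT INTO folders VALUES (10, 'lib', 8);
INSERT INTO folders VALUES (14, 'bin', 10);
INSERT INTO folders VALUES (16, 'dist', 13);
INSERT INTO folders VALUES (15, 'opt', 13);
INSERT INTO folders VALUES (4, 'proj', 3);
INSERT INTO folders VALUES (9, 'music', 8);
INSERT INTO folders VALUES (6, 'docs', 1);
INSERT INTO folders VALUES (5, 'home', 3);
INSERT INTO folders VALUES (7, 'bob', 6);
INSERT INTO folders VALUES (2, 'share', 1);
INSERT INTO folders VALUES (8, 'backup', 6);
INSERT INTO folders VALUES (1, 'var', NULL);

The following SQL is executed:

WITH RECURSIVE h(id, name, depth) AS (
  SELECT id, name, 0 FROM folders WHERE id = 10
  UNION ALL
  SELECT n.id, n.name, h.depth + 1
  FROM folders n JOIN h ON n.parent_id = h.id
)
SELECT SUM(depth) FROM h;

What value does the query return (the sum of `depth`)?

10

Base: id=10 (lib) at depth 0.
Iteration 1: rows with parent_id in {10} -> cache (id 12, depth 1), bin (id 14, depth 1).
Iteration 2: rows with parent_id in {12,14} -> etc (id 13, depth 2).
Iteration 3: rows with parent_id in {13} -> opt (id 15, depth 3), dist (id 16, depth 3).
Iteration 4: no rows with parent_id in {15,16}; recursion stops.
SUM(depth) = 0 + 1 + 1 + 2 + 3 + 3 = 10.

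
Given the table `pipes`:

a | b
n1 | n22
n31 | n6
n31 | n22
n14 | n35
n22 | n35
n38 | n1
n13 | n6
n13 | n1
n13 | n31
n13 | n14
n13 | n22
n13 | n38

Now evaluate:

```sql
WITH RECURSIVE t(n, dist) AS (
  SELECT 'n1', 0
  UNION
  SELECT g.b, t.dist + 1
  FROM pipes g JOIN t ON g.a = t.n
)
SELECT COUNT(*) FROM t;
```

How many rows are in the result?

3

Base: (n1, dist=0).
Iteration 1: edges from {n1} -> (n22, dist=1).
Iteration 2: edges from {n22} -> (n35, dist=2).
Iteration 3: no outgoing edges from {n35}; recursion stops.
Total rows emitted: 3.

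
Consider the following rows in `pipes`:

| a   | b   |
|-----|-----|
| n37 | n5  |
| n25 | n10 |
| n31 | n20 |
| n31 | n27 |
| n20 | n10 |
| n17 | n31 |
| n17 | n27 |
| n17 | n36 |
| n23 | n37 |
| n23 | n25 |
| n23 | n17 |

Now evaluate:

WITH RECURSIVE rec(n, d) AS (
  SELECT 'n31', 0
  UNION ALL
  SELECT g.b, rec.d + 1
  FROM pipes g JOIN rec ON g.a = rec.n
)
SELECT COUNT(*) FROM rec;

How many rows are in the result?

Base: (n31, d=0).
Iteration 1: edges from {n31} -> (n20, d=1), (n27, d=1).
Iteration 2: edges from {n20,n27} -> (n10, d=2).
Iteration 3: no outgoing edges from {n10}; recursion stops.
Total rows emitted: 4.

4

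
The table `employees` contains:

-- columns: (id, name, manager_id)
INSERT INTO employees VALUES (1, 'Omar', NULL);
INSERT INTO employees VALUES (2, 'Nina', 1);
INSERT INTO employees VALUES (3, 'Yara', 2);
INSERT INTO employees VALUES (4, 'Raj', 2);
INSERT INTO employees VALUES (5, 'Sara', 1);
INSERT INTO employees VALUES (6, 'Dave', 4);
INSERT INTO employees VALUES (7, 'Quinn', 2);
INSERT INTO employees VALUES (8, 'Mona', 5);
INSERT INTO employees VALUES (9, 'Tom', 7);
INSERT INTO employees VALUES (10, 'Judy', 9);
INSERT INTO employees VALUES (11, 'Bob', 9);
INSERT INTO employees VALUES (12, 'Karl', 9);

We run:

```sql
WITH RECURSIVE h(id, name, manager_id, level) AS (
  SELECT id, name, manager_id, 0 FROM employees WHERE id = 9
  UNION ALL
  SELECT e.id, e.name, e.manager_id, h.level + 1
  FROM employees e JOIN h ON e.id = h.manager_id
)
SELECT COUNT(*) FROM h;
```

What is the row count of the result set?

4

Base: id=9 (Tom), manager_id=7, level 0.
Iteration 1: join on id=7 -> Quinn (id 7, manager_id=2, level 1).
Iteration 2: join on id=2 -> Nina (id 2, manager_id=1, level 2).
Iteration 3: join on id=1 -> Omar (id 1, manager_id=NULL, level 3).
Iteration 4: manager_id is NULL; no match; recursion stops.
Total rows emitted: 4.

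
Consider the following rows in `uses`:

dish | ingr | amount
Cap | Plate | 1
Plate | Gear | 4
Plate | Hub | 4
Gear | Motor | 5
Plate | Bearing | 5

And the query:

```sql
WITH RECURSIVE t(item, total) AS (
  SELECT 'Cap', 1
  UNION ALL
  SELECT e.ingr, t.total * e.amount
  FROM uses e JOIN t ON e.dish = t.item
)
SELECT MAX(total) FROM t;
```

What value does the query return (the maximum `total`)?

Base: (Cap, total=1).
Iteration 1: components of {Cap} -> Plate = 1*1 = 1.
Iteration 2: components of {Plate} -> Bearing = 1*5 = 5, Gear = 1*4 = 4, Hub = 1*4 = 4.
Iteration 3: components of {Bearing,Gear,Hub} -> Motor = 4*5 = 20.
Iteration 4: no further components; recursion stops.
total values: 1, 1, 4, 4, 5, 20; the maximum is 20.

20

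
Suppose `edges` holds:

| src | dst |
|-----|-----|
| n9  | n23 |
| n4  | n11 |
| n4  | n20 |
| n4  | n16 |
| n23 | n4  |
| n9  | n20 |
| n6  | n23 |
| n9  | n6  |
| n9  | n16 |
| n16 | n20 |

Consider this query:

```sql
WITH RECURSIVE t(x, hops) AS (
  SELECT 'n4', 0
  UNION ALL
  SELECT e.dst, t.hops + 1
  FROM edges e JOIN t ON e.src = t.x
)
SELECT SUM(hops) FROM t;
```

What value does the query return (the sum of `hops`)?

5

Base: (n4, hops=0).
Iteration 1: edges from {n4} -> (n11, hops=1), (n16, hops=1), (n20, hops=1).
Iteration 2: edges from {n11,n16,n20} -> (n20, hops=2).
Iteration 3: no outgoing edges from {n20}; recursion stops.
SUM(hops) = 0 + 1 + 1 + 1 + 2 = 5.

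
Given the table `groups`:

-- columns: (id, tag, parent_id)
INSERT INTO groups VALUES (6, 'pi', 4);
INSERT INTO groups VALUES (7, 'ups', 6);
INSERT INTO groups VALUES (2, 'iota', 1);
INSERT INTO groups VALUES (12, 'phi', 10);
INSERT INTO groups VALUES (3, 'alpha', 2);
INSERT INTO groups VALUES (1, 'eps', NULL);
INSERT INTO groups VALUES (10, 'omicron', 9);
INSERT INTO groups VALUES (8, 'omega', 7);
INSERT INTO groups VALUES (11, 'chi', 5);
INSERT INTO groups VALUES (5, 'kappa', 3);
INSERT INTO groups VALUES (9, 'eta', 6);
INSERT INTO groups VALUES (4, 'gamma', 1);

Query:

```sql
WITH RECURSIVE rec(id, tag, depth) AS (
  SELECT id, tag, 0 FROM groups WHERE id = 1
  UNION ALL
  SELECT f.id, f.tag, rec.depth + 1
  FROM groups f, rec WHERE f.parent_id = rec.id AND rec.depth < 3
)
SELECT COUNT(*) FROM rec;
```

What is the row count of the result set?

8

Base: id=1 (eps) at depth 0.
Iteration 1: rows with parent_id in {1} -> iota (id 2, depth 1), gamma (id 4, depth 1).
Iteration 2: rows with parent_id in {2,4} -> alpha (id 3, depth 2), pi (id 6, depth 2).
Iteration 3: rows with parent_id in {3,6} -> kappa (id 5, depth 3), ups (id 7, depth 3), eta (id 9, depth 3).
Iteration 4: depth < 3 fails for all current rows; recursion stops.
Total rows emitted: 8.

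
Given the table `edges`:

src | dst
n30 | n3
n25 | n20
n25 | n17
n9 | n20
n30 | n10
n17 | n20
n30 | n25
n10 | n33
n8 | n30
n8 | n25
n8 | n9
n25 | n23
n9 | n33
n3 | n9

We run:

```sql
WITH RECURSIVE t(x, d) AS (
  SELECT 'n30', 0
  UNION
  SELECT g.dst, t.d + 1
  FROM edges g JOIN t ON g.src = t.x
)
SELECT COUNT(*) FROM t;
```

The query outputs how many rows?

11

Base: (n30, d=0).
Iteration 1: edges from {n30} -> (n10, d=1), (n25, d=1), (n3, d=1).
Iteration 2: edges from {n10,n25,n3} -> (n17, d=2), (n20, d=2), (n23, d=2), (n33, d=2), (n9, d=2).
Iteration 3: edges from {n17,n20,n23,n33,n9} -> (n20, d=3), (n33, d=3). [UNION drops 1 duplicate row(s)]
Iteration 4: no outgoing edges from {n20,n33}; recursion stops.
Total rows emitted: 11.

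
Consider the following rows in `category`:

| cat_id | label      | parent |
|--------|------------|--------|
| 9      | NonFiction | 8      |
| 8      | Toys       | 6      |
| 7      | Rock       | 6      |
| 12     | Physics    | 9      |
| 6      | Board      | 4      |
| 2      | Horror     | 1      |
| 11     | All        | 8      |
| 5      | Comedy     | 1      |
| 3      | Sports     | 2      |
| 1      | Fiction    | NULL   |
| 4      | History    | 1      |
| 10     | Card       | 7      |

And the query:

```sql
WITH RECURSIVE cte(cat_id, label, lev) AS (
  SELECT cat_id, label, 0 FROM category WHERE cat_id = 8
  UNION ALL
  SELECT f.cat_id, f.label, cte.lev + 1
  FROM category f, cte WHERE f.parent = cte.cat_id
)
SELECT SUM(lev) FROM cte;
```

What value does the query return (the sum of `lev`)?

4

Base: cat_id=8 (Toys) at lev 0.
Iteration 1: rows with parent in {8} -> NonFiction (id 9, lev 1), All (id 11, lev 1).
Iteration 2: rows with parent in {9,11} -> Physics (id 12, lev 2).
Iteration 3: no rows with parent in {12}; recursion stops.
SUM(lev) = 0 + 1 + 1 + 2 = 4.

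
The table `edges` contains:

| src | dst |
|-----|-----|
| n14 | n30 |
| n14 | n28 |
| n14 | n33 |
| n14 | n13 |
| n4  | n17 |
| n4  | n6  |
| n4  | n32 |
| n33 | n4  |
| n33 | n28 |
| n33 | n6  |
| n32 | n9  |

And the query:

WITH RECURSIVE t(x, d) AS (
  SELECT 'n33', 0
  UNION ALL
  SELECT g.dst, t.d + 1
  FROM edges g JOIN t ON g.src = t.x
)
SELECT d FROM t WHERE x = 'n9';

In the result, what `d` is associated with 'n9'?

3

Base: (n33, d=0).
Iteration 1: edges from {n33} -> (n28, d=1), (n4, d=1), (n6, d=1).
Iteration 2: edges from {n28,n4,n6} -> (n17, d=2), (n32, d=2), (n6, d=2).
Iteration 3: edges from {n17,n32,n6} -> (n9, d=3).
Iteration 4: no outgoing edges from {n9}; recursion stops.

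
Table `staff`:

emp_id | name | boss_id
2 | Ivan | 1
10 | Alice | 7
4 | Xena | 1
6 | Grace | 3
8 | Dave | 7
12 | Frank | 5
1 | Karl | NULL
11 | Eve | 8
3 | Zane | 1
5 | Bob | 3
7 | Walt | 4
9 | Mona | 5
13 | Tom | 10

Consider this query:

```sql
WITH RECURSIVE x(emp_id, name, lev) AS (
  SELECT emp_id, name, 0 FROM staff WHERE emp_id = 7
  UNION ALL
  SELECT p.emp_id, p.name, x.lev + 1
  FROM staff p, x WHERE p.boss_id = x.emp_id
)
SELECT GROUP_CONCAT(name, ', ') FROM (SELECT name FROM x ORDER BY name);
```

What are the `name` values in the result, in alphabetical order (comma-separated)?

Alice, Dave, Eve, Tom, Walt

Base: emp_id=7 (Walt) at lev 0.
Iteration 1: rows with boss_id in {7} -> Dave (id 8, lev 1), Alice (id 10, lev 1).
Iteration 2: rows with boss_id in {8,10} -> Eve (id 11, lev 2), Tom (id 13, lev 2).
Iteration 3: no rows with boss_id in {11,13}; recursion stops.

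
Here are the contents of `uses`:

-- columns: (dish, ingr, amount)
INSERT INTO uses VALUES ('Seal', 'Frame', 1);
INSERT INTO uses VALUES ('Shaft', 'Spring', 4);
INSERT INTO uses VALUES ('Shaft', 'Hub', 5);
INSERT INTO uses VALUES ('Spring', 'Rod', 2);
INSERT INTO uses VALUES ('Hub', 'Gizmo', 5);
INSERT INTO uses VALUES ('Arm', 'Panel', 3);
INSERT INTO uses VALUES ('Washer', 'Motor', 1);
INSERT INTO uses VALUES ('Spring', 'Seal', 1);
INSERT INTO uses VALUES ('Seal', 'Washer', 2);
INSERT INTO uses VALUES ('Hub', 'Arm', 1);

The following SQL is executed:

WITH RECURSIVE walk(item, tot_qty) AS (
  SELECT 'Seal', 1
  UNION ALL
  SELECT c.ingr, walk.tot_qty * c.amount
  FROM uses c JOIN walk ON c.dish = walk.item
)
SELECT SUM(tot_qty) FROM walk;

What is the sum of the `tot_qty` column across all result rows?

6

Base: (Seal, tot_qty=1).
Iteration 1: components of {Seal} -> Frame = 1*1 = 1, Washer = 1*2 = 2.
Iteration 2: components of {Frame,Washer} -> Motor = 2*1 = 2.
Iteration 3: no further components; recursion stops.
SUM(tot_qty) = 1 + 1 + 2 + 2 = 6.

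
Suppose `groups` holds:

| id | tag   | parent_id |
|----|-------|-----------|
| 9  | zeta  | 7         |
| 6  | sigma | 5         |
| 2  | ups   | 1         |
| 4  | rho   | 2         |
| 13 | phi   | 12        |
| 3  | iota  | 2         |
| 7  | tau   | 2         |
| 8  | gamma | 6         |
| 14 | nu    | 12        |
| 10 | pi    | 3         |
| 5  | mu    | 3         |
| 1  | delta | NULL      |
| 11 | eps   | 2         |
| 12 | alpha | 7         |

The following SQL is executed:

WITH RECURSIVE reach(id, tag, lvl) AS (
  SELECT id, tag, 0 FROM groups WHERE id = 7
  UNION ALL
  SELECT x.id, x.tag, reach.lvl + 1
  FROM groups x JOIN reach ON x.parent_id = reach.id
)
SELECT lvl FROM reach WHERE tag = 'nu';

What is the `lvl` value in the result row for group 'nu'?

2

Base: id=7 (tau) at lvl 0.
Iteration 1: rows with parent_id in {7} -> zeta (id 9, lvl 1), alpha (id 12, lvl 1).
Iteration 2: rows with parent_id in {9,12} -> phi (id 13, lvl 2), nu (id 14, lvl 2).
Iteration 3: no rows with parent_id in {13,14}; recursion stops.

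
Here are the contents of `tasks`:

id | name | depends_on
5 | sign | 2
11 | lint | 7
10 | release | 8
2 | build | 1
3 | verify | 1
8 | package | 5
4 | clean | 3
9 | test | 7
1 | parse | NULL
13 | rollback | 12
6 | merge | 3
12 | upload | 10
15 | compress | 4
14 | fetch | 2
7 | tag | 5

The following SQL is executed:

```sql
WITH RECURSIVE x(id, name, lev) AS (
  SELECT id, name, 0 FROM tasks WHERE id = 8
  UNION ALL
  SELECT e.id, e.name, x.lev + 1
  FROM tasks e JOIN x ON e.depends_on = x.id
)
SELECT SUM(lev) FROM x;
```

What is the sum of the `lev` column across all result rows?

6

Base: id=8 (package) at lev 0.
Iteration 1: rows with depends_on in {8} -> release (id 10, lev 1).
Iteration 2: rows with depends_on in {10} -> upload (id 12, lev 2).
Iteration 3: rows with depends_on in {12} -> rollback (id 13, lev 3).
Iteration 4: no rows with depends_on in {13}; recursion stops.
SUM(lev) = 0 + 1 + 2 + 3 = 6.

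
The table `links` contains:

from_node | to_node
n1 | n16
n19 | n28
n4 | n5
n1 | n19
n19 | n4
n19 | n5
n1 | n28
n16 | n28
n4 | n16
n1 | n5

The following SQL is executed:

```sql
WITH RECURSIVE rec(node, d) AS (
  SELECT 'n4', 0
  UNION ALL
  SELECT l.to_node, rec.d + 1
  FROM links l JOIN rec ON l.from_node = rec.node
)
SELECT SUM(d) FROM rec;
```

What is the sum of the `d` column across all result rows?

Base: (n4, d=0).
Iteration 1: edges from {n4} -> (n16, d=1), (n5, d=1).
Iteration 2: edges from {n16,n5} -> (n28, d=2).
Iteration 3: no outgoing edges from {n28}; recursion stops.
SUM(d) = 0 + 1 + 1 + 2 = 4.

4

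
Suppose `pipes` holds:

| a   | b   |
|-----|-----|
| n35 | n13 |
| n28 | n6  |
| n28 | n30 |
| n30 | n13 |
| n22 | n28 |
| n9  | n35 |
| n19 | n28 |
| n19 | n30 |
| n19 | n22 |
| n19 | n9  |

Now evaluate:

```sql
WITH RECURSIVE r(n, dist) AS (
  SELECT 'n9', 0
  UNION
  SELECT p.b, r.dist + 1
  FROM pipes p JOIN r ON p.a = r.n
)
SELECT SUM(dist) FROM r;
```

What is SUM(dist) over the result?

Base: (n9, dist=0).
Iteration 1: edges from {n9} -> (n35, dist=1).
Iteration 2: edges from {n35} -> (n13, dist=2).
Iteration 3: no outgoing edges from {n13}; recursion stops.
SUM(dist) = 0 + 1 + 2 = 3.

3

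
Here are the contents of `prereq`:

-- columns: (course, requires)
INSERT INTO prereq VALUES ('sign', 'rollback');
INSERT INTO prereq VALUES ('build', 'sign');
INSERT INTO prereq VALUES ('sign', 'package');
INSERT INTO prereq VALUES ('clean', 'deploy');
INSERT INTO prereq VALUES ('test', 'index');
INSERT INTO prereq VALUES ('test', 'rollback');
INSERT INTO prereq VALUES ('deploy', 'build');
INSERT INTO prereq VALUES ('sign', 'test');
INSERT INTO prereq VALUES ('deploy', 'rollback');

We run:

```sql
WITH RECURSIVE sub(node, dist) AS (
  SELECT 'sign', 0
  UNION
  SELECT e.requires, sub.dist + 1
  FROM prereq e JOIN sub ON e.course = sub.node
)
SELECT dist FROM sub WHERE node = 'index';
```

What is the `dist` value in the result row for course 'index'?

2

Base: (sign, dist=0).
Iteration 1: edges from {sign} -> (package, dist=1), (rollback, dist=1), (test, dist=1).
Iteration 2: edges from {package,rollback,test} -> (index, dist=2), (rollback, dist=2).
Iteration 3: no outgoing edges from {index,rollback}; recursion stops.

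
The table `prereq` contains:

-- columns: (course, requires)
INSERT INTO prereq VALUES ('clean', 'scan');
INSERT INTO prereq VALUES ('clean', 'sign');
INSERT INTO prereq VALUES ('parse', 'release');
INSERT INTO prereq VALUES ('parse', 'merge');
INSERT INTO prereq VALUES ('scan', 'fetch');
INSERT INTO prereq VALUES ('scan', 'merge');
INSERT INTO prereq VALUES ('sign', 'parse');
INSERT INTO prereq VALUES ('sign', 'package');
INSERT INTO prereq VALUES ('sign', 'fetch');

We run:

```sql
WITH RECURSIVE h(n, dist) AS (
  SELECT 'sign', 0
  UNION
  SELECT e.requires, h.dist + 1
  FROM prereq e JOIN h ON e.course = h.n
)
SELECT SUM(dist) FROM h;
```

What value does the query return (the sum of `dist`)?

Base: (sign, dist=0).
Iteration 1: edges from {sign} -> (fetch, dist=1), (package, dist=1), (parse, dist=1).
Iteration 2: edges from {fetch,package,parse} -> (merge, dist=2), (release, dist=2).
Iteration 3: no outgoing edges from {merge,release}; recursion stops.
SUM(dist) = 0 + 1 + 1 + 1 + 2 + 2 = 7.

7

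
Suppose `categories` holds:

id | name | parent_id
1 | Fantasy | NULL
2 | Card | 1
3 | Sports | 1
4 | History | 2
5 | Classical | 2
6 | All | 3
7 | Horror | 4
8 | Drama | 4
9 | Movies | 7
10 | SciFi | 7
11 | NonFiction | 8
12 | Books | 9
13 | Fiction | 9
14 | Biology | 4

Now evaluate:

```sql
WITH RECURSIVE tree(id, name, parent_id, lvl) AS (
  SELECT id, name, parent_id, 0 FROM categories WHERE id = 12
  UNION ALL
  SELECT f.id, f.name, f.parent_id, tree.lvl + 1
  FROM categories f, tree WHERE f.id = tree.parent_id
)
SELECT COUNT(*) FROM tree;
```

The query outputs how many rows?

Base: id=12 (Books), parent_id=9, lvl 0.
Iteration 1: join on id=9 -> Movies (id 9, parent_id=7, lvl 1).
Iteration 2: join on id=7 -> Horror (id 7, parent_id=4, lvl 2).
Iteration 3: join on id=4 -> History (id 4, parent_id=2, lvl 3).
Iteration 4: join on id=2 -> Card (id 2, parent_id=1, lvl 4).
Iteration 5: join on id=1 -> Fantasy (id 1, parent_id=NULL, lvl 5).
Iteration 6: parent_id is NULL; no match; recursion stops.
Total rows emitted: 6.

6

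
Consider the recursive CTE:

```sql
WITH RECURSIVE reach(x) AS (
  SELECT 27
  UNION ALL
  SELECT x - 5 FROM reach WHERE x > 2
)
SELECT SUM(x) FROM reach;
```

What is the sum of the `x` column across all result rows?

Base: x=27.
Iteration 1: 27 > 2 holds -> x = 27 - 5 = 22.
Iteration 2: 22 > 2 holds -> x = 22 - 5 = 17.
Iteration 3: 17 > 2 holds -> x = 17 - 5 = 12.
Iteration 4: 12 > 2 holds -> x = 12 - 5 = 7.
Iteration 5: 7 > 2 holds -> x = 7 - 5 = 2.
Iteration 6: 2 > 2 fails; recursion stops.
SUM(x) = 27 + 22 + 17 + 12 + 7 + 2 = 87.

87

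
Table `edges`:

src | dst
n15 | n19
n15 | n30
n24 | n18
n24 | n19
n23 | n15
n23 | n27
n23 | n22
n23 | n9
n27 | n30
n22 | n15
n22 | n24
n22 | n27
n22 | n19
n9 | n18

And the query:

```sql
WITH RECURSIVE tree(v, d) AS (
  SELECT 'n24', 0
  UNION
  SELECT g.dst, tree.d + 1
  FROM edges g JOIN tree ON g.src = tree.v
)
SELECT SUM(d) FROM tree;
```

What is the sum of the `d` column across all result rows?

2

Base: (n24, d=0).
Iteration 1: edges from {n24} -> (n18, d=1), (n19, d=1).
Iteration 2: no outgoing edges from {n18,n19}; recursion stops.
SUM(d) = 0 + 1 + 1 = 2.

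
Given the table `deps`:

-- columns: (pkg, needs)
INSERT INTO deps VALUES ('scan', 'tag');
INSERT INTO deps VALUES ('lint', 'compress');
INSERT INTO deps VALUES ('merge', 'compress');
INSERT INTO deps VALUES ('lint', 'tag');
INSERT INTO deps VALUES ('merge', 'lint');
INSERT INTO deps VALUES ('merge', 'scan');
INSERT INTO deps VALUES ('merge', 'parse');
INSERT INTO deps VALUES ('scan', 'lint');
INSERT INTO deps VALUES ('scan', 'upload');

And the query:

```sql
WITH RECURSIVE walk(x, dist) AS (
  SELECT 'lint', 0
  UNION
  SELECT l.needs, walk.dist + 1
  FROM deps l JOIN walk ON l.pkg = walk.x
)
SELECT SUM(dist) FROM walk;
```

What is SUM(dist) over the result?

Base: (lint, dist=0).
Iteration 1: edges from {lint} -> (compress, dist=1), (tag, dist=1).
Iteration 2: no outgoing edges from {compress,tag}; recursion stops.
SUM(dist) = 0 + 1 + 1 = 2.

2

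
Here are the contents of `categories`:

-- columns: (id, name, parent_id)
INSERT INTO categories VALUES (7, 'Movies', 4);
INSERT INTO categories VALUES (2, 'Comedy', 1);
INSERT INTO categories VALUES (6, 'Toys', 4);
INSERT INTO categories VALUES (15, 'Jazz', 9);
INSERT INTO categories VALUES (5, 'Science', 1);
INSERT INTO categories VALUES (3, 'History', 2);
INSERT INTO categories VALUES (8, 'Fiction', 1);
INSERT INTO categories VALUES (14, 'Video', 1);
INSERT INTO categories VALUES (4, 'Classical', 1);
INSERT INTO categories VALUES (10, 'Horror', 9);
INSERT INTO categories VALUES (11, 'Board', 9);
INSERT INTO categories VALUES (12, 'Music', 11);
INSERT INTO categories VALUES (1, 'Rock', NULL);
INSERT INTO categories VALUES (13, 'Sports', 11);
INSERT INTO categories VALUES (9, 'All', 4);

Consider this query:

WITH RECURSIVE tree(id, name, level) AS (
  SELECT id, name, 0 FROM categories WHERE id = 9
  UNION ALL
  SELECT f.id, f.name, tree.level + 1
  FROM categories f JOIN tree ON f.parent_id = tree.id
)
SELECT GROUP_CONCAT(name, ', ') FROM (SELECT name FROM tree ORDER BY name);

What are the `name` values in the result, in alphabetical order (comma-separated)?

All, Board, Horror, Jazz, Music, Sports

Base: id=9 (All) at level 0.
Iteration 1: rows with parent_id in {9} -> Horror (id 10, level 1), Board (id 11, level 1), Jazz (id 15, level 1).
Iteration 2: rows with parent_id in {10,11,15} -> Music (id 12, level 2), Sports (id 13, level 2).
Iteration 3: no rows with parent_id in {12,13}; recursion stops.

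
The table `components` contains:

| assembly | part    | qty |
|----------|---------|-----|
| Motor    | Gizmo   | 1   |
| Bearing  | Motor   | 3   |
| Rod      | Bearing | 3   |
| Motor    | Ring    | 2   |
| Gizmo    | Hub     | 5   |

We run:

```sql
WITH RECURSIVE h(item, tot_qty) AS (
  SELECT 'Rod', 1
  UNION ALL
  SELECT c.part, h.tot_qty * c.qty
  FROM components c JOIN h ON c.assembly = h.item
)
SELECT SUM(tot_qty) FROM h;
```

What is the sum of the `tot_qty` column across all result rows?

85

Base: (Rod, tot_qty=1).
Iteration 1: components of {Rod} -> Bearing = 1*3 = 3.
Iteration 2: components of {Bearing} -> Motor = 3*3 = 9.
Iteration 3: components of {Motor} -> Gizmo = 9*1 = 9, Ring = 9*2 = 18.
Iteration 4: components of {Gizmo,Ring} -> Hub = 9*5 = 45.
Iteration 5: no further components; recursion stops.
SUM(tot_qty) = 1 + 3 + 9 + 9 + 18 + 45 = 85.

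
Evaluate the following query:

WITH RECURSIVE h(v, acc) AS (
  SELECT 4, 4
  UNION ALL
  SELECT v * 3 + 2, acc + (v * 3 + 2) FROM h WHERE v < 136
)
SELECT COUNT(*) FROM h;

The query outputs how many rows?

5

Base: v=4, acc=4.
Iteration 1: 4 < 136 holds -> v = 4 * 3 + 2 = 14, acc = 4 + 14 = 18.
Iteration 2: 14 < 136 holds -> v = 14 * 3 + 2 = 44, acc = 18 + 44 = 62.
Iteration 3: 44 < 136 holds -> v = 44 * 3 + 2 = 134, acc = 62 + 134 = 196.
Iteration 4: 134 < 136 holds -> v = 134 * 3 + 2 = 404, acc = 196 + 404 = 600.
Iteration 5: 404 < 136 fails; recursion stops.
Total rows emitted: 5.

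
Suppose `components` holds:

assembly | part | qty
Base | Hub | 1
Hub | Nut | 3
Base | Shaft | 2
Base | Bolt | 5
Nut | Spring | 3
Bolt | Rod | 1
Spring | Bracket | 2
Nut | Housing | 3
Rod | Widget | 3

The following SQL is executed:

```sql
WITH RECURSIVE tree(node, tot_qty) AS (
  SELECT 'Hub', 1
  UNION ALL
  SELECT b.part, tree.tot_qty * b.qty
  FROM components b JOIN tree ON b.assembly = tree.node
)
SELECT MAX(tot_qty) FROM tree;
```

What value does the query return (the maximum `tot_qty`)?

Base: (Hub, tot_qty=1).
Iteration 1: components of {Hub} -> Nut = 1*3 = 3.
Iteration 2: components of {Nut} -> Housing = 3*3 = 9, Spring = 3*3 = 9.
Iteration 3: components of {Housing,Spring} -> Bracket = 9*2 = 18.
Iteration 4: no further components; recursion stops.
tot_qty values: 1, 3, 9, 9, 18; the maximum is 18.

18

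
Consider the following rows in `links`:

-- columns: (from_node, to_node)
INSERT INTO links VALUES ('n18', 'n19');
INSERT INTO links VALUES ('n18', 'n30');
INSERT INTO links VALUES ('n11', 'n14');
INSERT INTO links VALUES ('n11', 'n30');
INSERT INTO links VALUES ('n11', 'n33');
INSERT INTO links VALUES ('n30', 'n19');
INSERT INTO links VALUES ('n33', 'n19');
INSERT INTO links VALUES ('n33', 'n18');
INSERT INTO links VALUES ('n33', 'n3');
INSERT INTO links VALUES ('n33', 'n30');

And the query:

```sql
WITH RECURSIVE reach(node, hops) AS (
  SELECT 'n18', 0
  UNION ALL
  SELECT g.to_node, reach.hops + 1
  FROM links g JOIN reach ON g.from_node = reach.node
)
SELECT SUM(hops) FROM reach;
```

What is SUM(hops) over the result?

Base: (n18, hops=0).
Iteration 1: edges from {n18} -> (n19, hops=1), (n30, hops=1).
Iteration 2: edges from {n19,n30} -> (n19, hops=2).
Iteration 3: no outgoing edges from {n19}; recursion stops.
SUM(hops) = 0 + 1 + 1 + 2 = 4.

4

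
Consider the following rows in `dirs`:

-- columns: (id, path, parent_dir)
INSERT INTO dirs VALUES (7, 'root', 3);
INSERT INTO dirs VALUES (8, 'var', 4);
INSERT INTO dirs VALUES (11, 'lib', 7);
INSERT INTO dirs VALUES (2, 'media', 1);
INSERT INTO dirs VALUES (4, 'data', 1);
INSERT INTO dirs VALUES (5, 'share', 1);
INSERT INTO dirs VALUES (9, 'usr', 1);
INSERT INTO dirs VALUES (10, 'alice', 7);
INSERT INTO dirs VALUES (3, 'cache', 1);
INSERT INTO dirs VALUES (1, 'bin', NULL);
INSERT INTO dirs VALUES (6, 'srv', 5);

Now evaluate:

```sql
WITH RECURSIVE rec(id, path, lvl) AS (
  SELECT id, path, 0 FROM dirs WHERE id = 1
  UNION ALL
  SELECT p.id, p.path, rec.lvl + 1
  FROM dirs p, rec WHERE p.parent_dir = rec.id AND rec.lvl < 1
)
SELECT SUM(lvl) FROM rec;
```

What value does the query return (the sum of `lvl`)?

5

Base: id=1 (bin) at lvl 0.
Iteration 1: rows with parent_dir in {1} -> media (id 2, lvl 1), cache (id 3, lvl 1), data (id 4, lvl 1), share (id 5, lvl 1), usr (id 9, lvl 1).
Iteration 2: lvl < 1 fails for all current rows; recursion stops.
SUM(lvl) = 0 + 1 + 1 + 1 + 1 + 1 = 5.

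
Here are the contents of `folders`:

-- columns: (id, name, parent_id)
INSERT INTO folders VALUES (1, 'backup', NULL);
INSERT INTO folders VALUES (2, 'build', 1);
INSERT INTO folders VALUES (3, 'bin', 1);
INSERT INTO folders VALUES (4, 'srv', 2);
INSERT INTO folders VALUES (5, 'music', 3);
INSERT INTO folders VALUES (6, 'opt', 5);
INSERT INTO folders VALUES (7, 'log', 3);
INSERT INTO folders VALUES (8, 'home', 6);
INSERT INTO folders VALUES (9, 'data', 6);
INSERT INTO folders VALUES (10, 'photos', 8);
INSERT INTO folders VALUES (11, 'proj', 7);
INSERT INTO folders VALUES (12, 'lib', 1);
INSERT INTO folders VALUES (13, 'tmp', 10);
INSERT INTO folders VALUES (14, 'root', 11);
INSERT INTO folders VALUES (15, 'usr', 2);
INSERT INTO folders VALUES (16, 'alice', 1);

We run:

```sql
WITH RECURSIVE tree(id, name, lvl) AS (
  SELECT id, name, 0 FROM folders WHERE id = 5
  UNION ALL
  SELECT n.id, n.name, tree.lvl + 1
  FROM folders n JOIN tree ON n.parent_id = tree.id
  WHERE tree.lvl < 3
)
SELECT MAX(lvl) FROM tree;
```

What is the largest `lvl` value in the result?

Base: id=5 (music) at lvl 0.
Iteration 1: rows with parent_id in {5} -> opt (id 6, lvl 1).
Iteration 2: rows with parent_id in {6} -> home (id 8, lvl 2), data (id 9, lvl 2).
Iteration 3: rows with parent_id in {8,9} -> photos (id 10, lvl 3).
Iteration 4: lvl < 3 fails for all current rows; recursion stops.
lvl values: 0, 1, 2, 2, 3; the maximum is 3.

3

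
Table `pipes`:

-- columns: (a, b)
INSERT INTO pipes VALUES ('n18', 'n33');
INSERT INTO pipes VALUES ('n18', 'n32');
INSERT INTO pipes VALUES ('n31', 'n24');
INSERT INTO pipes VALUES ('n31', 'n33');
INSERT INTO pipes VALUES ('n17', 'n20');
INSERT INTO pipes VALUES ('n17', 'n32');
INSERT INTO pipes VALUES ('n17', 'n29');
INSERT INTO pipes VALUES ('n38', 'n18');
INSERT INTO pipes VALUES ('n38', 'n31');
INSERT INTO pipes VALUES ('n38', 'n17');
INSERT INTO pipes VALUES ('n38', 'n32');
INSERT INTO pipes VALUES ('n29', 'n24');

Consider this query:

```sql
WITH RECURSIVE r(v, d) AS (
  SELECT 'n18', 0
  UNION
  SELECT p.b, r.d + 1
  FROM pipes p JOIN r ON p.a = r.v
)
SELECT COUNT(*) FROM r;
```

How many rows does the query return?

3

Base: (n18, d=0).
Iteration 1: edges from {n18} -> (n32, d=1), (n33, d=1).
Iteration 2: no outgoing edges from {n32,n33}; recursion stops.
Total rows emitted: 3.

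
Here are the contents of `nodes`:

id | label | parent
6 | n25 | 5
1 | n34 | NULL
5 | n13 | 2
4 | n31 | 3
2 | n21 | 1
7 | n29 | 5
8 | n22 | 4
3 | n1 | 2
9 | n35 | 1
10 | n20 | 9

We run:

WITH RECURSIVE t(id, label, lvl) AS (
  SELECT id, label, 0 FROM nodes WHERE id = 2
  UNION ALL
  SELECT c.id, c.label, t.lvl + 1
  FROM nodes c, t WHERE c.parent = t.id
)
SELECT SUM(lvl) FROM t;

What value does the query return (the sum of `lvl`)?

Base: id=2 (n21) at lvl 0.
Iteration 1: rows with parent in {2} -> n1 (id 3, lvl 1), n13 (id 5, lvl 1).
Iteration 2: rows with parent in {3,5} -> n31 (id 4, lvl 2), n25 (id 6, lvl 2), n29 (id 7, lvl 2).
Iteration 3: rows with parent in {4,6,7} -> n22 (id 8, lvl 3).
Iteration 4: no rows with parent in {8}; recursion stops.
SUM(lvl) = 0 + 1 + 1 + 2 + 2 + 2 + 3 = 11.

11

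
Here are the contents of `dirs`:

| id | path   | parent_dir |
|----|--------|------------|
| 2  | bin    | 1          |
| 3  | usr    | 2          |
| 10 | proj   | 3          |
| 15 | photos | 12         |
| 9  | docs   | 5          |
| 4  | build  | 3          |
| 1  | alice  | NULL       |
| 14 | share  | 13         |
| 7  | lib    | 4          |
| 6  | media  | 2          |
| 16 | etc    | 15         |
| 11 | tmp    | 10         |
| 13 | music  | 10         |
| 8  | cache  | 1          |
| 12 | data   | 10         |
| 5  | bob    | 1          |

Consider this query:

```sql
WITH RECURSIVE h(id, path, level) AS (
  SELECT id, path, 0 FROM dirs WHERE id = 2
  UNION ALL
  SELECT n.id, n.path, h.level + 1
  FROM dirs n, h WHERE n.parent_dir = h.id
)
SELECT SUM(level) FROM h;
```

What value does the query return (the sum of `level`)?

Base: id=2 (bin) at level 0.
Iteration 1: rows with parent_dir in {2} -> usr (id 3, level 1), media (id 6, level 1).
Iteration 2: rows with parent_dir in {3,6} -> build (id 4, level 2), proj (id 10, level 2).
Iteration 3: rows with parent_dir in {4,10} -> lib (id 7, level 3), tmp (id 11, level 3), data (id 12, level 3), music (id 13, level 3).
Iteration 4: rows with parent_dir in {7,11,12,13} -> share (id 14, level 4), photos (id 15, level 4).
Iteration 5: rows with parent_dir in {14,15} -> etc (id 16, level 5).
Iteration 6: no rows with parent_dir in {16}; recursion stops.
SUM(level) = 0 + 1 + 1 + 2 + 2 + 3 + 3 + 3 + 3 + 4 + 4 + 5 = 31.

31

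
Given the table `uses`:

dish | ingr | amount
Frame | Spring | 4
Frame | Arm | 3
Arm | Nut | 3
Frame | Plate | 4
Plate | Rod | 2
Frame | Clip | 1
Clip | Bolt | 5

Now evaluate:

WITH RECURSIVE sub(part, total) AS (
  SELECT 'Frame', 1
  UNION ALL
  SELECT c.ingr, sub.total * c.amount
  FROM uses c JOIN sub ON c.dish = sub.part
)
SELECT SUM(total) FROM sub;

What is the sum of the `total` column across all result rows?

Base: (Frame, total=1).
Iteration 1: components of {Frame} -> Arm = 1*3 = 3, Clip = 1*1 = 1, Plate = 1*4 = 4, Spring = 1*4 = 4.
Iteration 2: components of {Arm,Clip,Plate,Spring} -> Bolt = 1*5 = 5, Nut = 3*3 = 9, Rod = 4*2 = 8.
Iteration 3: no further components; recursion stops.
SUM(total) = 1 + 4 + 3 + 4 + 1 + 9 + 8 + 5 = 35.

35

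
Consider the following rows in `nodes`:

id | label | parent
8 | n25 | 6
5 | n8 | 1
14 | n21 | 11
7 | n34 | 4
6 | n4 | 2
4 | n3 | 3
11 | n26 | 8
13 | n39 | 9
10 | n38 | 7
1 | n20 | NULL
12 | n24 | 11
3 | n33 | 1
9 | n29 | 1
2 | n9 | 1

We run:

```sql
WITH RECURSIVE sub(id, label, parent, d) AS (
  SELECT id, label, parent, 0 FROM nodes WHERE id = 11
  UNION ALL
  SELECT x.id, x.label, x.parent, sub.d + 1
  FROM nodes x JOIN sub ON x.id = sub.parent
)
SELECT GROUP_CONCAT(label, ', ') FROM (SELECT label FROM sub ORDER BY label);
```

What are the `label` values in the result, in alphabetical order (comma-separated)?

Base: id=11 (n26), parent=8, d 0.
Iteration 1: join on id=8 -> n25 (id 8, parent=6, d 1).
Iteration 2: join on id=6 -> n4 (id 6, parent=2, d 2).
Iteration 3: join on id=2 -> n9 (id 2, parent=1, d 3).
Iteration 4: join on id=1 -> n20 (id 1, parent=NULL, d 4).
Iteration 5: parent is NULL; no match; recursion stops.

n20, n25, n26, n4, n9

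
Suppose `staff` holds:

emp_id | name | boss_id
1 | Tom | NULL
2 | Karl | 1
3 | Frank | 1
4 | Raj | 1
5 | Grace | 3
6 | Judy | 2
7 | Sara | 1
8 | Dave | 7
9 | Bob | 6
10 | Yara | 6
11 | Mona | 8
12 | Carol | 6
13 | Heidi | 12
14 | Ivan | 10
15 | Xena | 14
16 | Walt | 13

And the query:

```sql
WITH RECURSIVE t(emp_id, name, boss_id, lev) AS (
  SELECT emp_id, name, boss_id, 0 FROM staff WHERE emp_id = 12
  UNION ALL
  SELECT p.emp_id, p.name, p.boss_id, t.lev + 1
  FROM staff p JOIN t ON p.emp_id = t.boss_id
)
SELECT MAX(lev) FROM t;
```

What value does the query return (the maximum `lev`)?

Base: emp_id=12 (Carol), boss_id=6, lev 0.
Iteration 1: join on emp_id=6 -> Judy (id 6, boss_id=2, lev 1).
Iteration 2: join on emp_id=2 -> Karl (id 2, boss_id=1, lev 2).
Iteration 3: join on emp_id=1 -> Tom (id 1, boss_id=NULL, lev 3).
Iteration 4: boss_id is NULL; no match; recursion stops.
lev values: 0, 1, 2, 3; the maximum is 3.

3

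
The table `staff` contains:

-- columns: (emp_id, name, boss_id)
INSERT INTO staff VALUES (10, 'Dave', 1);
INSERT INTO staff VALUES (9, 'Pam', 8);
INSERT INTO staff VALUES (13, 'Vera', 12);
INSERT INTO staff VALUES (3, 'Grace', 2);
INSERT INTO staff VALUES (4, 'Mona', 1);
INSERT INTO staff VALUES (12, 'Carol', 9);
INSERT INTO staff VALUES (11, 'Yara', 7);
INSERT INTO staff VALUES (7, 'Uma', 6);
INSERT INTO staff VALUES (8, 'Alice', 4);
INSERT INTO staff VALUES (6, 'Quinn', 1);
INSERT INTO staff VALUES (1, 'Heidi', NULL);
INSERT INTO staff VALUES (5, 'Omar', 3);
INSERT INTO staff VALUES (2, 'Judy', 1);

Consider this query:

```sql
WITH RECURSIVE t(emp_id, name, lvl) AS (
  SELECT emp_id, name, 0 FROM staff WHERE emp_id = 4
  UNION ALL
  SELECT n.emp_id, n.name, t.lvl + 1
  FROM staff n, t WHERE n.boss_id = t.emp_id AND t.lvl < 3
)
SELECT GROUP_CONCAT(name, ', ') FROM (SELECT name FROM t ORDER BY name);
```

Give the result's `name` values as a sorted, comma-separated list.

Alice, Carol, Mona, Pam

Base: emp_id=4 (Mona) at lvl 0.
Iteration 1: rows with boss_id in {4} -> Alice (id 8, lvl 1).
Iteration 2: rows with boss_id in {8} -> Pam (id 9, lvl 2).
Iteration 3: rows with boss_id in {9} -> Carol (id 12, lvl 3).
Iteration 4: lvl < 3 fails for all current rows; recursion stops.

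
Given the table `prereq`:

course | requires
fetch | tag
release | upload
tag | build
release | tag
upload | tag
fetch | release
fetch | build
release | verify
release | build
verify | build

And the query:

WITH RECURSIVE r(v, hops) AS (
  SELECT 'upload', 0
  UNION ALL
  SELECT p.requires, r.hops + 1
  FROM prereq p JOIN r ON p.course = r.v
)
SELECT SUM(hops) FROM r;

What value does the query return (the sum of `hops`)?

3

Base: (upload, hops=0).
Iteration 1: edges from {upload} -> (tag, hops=1).
Iteration 2: edges from {tag} -> (build, hops=2).
Iteration 3: no outgoing edges from {build}; recursion stops.
SUM(hops) = 0 + 1 + 2 = 3.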